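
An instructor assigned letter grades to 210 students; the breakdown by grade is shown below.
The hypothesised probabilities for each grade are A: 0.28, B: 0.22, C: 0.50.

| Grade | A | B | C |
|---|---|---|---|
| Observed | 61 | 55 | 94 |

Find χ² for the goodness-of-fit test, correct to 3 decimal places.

Expected counts E_i = n·p_i: 210×0.28 = 58.8, 210×0.22 = 46.2, 210×0.50 = 105.
χ² = (61−58.8)²/58.8 + (55−46.2)²/46.2 + (94−105)²/105
   = 0.0823 + 1.6762 + 1.1524
Sum = 2.911

2.911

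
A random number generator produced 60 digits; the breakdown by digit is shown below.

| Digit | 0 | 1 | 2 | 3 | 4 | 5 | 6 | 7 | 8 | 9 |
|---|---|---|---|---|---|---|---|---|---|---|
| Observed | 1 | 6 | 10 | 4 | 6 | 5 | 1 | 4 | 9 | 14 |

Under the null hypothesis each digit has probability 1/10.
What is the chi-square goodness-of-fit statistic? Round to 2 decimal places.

24.67

Under H₀ each category has probability 1/10, so each expected count is 60/10 = 6.
0: (1 − 6)²/6 = 25/6 = 4.167
1: (6 − 6)²/6 = 0/6 = 0.000
2: (10 − 6)²/6 = 16/6 = 2.667
3: (4 − 6)²/6 = 4/6 = 0.667
4: (6 − 6)²/6 = 0/6 = 0.000
5: (5 − 6)²/6 = 1/6 = 0.167
6: (1 − 6)²/6 = 25/6 = 4.167
7: (4 − 6)²/6 = 4/6 = 0.667
8: (9 − 6)²/6 = 9/6 = 1.500
9: (14 − 6)²/6 = 64/6 = 10.667
Sum = 24.67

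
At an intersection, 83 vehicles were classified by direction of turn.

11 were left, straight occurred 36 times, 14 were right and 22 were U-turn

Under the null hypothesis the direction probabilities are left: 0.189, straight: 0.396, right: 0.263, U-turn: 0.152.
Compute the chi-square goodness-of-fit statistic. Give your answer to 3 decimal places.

Expected counts E_i = n·p_i: 83×0.189 = 15.687, 83×0.396 = 32.868, 83×0.263 = 21.829, 83×0.152 = 12.616.
left: (11 − 15.687)²/15.687 = 21.967969/15.687 = 1.4004
straight: (36 − 32.868)²/32.868 = 9.809424/32.868 = 0.2984
right: (14 − 21.829)²/21.829 = 61.293241/21.829 = 2.8079
U-turn: (22 − 12.616)²/12.616 = 88.059456/12.616 = 6.9800
Sum = 11.487

11.487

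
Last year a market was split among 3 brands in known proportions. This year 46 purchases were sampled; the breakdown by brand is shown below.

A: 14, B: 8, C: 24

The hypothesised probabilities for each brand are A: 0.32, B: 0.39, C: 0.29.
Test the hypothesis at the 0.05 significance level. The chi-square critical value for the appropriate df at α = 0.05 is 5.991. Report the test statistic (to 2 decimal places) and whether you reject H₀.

14.06; reject

Expected counts E_i = n·p_i: 46×0.32 = 14.72, 46×0.39 = 17.94, 46×0.29 = 13.34.
A: (14 − 14.72)²/14.72 = 0.5184/14.72 = 0.035
B: (8 − 17.94)²/17.94 = 98.8036/17.94 = 5.507
C: (24 − 13.34)²/13.34 = 113.6356/13.34 = 8.518
Sum = 14.06
df = 2. Since 14.06 > 5.991, we reject H₀.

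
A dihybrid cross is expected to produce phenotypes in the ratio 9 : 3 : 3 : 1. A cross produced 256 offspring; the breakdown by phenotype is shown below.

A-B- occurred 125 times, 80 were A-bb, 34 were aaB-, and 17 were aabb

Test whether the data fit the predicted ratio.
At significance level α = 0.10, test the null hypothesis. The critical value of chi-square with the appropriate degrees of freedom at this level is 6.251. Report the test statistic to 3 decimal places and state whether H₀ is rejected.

27.986; reject

Ratio total = 16. Expected counts: 256×9/16 = 144, 256×3/16 = 48, 256×3/16 = 48, 256×1/16 = 16.
A-B-: (125 − 144)²/144 = 361/144 = 2.5069
A-bb: (80 − 48)²/48 = 1024/48 = 21.3333
aaB-: (34 − 48)²/48 = 196/48 = 4.0833
aabb: (17 − 16)²/16 = 1/16 = 0.0625
Sum = 27.986
df = 3. Since 27.986 > 6.251, we reject H₀.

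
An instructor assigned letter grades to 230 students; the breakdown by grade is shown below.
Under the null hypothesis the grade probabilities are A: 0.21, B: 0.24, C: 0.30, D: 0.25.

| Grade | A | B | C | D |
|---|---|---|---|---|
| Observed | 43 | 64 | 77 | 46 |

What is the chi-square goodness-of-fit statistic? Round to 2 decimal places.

5.21

Expected counts E_i = n·p_i: 230×0.21 = 48.3, 230×0.24 = 55.2, 230×0.30 = 69, 230×0.25 = 57.5.
χ² = (43−48.3)²/48.3 + (64−55.2)²/55.2 + (77−69)²/69 + (46−57.5)²/57.5
   = 0.582 + 1.403 + 0.928 + 2.300
Sum = 5.21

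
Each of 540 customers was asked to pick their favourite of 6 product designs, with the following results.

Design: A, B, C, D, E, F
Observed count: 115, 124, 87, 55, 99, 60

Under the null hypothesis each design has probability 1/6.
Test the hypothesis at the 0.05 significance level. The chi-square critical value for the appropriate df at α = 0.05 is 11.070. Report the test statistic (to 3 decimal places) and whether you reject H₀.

44.400; reject

Expected count for each of the 6 categories: 540/6 = 90.
χ² = (115−90)²/90 + (124−90)²/90 + (87−90)²/90 + (55−90)²/90 + (99−90)²/90 + (60−90)²/90
   = 6.9444 + 12.8444 + 0.1000 + 13.6111 + 0.9000 + 10.0000
Sum = 44.400
df = 5. Since 44.400 > 11.070, we reject H₀.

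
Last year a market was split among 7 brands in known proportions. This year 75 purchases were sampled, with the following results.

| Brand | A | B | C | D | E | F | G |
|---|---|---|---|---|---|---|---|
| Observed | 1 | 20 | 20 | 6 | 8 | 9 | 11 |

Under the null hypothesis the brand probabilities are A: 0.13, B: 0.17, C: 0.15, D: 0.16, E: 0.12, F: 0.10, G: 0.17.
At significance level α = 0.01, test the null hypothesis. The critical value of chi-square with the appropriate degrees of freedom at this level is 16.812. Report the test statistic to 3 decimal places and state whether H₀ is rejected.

Expected counts E_i = n·p_i: 75×0.13 = 9.75, 75×0.17 = 12.75, 75×0.15 = 11.25, 75×0.16 = 12, 75×0.12 = 9, 75×0.10 = 7.5, 75×0.17 = 12.75.
χ² = (1−9.75)²/9.75 + (20−12.75)²/12.75 + (20−11.25)²/11.25 + (6−12)²/12 + (8−9)²/9 + (9−7.5)²/7.5 + (11−12.75)²/12.75
   = 7.8526 + 4.1225 + 6.8056 + 3.0000 + 0.1111 + 0.3000 + 0.2402
Sum = 22.432
df = 6. Since 22.432 > 16.812, we reject H₀.

22.432; reject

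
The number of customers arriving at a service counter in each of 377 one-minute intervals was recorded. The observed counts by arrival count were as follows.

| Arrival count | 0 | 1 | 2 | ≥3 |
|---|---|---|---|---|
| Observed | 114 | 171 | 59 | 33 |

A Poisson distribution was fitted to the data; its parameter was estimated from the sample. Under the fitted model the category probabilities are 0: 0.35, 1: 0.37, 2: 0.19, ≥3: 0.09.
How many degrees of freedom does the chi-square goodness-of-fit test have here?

2

There are k = 4 categories and 1 parameter estimated from the data, so df = 4 − 1 − 1 = 2.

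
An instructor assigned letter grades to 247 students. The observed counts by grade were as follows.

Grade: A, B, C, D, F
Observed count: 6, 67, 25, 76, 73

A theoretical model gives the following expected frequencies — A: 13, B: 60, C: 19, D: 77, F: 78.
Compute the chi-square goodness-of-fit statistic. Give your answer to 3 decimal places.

6.814

χ² = (6−13)²/13 + (67−60)²/60 + (25−19)²/19 + (76−77)²/77 + (73−78)²/78
   = 3.7692 + 0.8167 + 1.8947 + 0.0130 + 0.3205
Sum = 6.814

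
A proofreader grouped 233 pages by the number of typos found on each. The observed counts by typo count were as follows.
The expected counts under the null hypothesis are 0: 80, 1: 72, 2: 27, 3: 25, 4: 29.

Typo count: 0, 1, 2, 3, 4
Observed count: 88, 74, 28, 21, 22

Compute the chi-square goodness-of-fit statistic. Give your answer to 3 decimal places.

3.222

cat         O        E   (O−E)²/E
0          88       80     0.8000
1          74       72     0.0556
2          28       27     0.0370
3          21       25     0.6400
4          22       29     1.6897
Sum = 3.222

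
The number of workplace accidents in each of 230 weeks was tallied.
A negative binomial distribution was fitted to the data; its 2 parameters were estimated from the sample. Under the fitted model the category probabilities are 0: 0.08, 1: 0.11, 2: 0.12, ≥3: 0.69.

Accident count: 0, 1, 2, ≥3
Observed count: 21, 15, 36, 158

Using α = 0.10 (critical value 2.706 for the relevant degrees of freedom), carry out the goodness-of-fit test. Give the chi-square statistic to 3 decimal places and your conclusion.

7.120; reject

Expected counts E_i = n·p_i: 230×0.08 = 18.4, 230×0.11 = 25.3, 230×0.12 = 27.6, 230×0.69 = 158.7.
0: (21 − 18.4)²/18.4 = 6.76/18.4 = 0.3674
1: (15 − 25.3)²/25.3 = 106.09/25.3 = 4.1933
2: (36 − 27.6)²/27.6 = 70.56/27.6 = 2.5565
≥3: (158 − 158.7)²/158.7 = 0.49/158.7 = 0.0031
Sum = 7.120
df = 1. Since 7.120 > 2.706, we reject H₀.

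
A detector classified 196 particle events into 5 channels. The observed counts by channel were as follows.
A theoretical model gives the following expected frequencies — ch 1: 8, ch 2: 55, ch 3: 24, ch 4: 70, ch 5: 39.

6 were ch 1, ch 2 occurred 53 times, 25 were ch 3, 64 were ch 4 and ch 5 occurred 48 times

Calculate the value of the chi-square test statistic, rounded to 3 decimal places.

ch 1: (6 − 8)²/8 = 4/8 = 0.5000
ch 2: (53 − 55)²/55 = 4/55 = 0.0727
ch 3: (25 − 24)²/24 = 1/24 = 0.0417
ch 4: (64 − 70)²/70 = 36/70 = 0.5143
ch 5: (48 − 39)²/39 = 81/39 = 2.0769
Sum = 3.206

3.206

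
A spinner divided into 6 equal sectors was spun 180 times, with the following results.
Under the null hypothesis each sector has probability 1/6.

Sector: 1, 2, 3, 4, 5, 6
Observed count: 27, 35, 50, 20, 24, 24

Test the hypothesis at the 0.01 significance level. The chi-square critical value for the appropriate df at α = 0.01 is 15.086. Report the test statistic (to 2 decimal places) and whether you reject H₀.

Under H₀ each category has probability 1/6, so each expected count is 180/6 = 30.
cat         O        E   (O−E)²/E
1          27       30      0.300
2          35       30      0.833
3          50       30     13.333
4          20       30      3.333
5          24       30      1.200
6          24       30      1.200
Sum = 20.20
df = 5. Since 20.20 > 15.086, we reject H₀.

20.20; reject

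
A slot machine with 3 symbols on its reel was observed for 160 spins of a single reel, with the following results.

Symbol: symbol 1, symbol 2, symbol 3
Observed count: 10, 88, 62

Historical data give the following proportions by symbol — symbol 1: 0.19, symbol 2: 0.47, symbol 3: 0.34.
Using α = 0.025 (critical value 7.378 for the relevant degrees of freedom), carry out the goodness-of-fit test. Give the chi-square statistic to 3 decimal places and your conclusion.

16.930; reject

Expected counts E_i = n·p_i: 160×0.19 = 30.4, 160×0.47 = 75.2, 160×0.34 = 54.4.
χ² = (10−30.4)²/30.4 + (88−75.2)²/75.2 + (62−54.4)²/54.4
   = 13.6895 + 2.1787 + 1.0618
Sum = 16.930
df = 2. Since 16.930 > 7.378, we reject H₀.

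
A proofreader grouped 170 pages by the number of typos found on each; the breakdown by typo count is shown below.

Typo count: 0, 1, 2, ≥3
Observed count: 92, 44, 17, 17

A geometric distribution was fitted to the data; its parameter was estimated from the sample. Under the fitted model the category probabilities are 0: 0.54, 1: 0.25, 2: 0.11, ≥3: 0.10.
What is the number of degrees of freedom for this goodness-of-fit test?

2

There are k = 4 categories and 1 parameter estimated from the data, so df = 4 − 1 − 1 = 2.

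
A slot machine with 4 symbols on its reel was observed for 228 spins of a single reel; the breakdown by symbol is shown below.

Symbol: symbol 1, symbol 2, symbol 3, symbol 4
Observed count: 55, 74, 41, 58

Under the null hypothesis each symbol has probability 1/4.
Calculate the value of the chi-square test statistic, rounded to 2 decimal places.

Expected count for each of the 4 categories: 228/4 = 57.
χ² = (55−57)²/57 + (74−57)²/57 + (41−57)²/57 + (58−57)²/57
   = 0.070 + 5.070 + 4.491 + 0.018
Sum = 9.65

9.65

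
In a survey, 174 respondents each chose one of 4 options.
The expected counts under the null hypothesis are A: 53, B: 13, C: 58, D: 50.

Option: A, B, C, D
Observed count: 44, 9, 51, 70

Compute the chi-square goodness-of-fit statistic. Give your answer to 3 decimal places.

cat         O        E   (O−E)²/E
A          44       53     1.5283
B           9       13     1.2308
C          51       58     0.8448
D          70       50     8.0000
Sum = 11.604

11.604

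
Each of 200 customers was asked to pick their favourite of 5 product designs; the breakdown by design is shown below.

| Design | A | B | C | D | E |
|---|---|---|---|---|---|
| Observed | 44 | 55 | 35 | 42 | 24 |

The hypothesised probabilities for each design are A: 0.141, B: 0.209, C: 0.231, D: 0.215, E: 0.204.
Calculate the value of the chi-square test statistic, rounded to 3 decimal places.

22.677

Expected counts E_i = n·p_i: 200×0.141 = 28.2, 200×0.209 = 41.8, 200×0.231 = 46.2, 200×0.215 = 43, 200×0.204 = 40.8.
cat         O        E   (O−E)²/E
A          44     28.2     8.8525
B          55     41.8     4.1684
C          35     46.2     2.7152
D          42       43     0.0233
E          24     40.8     6.9176
Sum = 22.677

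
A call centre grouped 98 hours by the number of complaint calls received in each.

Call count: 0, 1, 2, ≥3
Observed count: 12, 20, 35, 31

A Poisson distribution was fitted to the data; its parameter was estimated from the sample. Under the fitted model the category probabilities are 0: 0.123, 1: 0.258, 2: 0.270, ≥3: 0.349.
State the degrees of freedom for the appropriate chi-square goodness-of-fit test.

There are k = 4 categories and 1 parameter estimated from the data, so df = 4 − 1 − 1 = 2.

2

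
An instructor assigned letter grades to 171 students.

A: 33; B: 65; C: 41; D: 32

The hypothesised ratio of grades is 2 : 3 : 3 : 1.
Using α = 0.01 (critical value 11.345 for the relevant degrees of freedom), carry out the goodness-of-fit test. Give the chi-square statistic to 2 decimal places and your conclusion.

15.17; reject

Ratio total = 9. Expected counts: 171×2/9 = 38, 171×3/9 = 57, 171×3/9 = 57, 171×1/9 = 19.
A: (33 − 38)²/38 = 25/38 = 0.658
B: (65 − 57)²/57 = 64/57 = 1.123
C: (41 − 57)²/57 = 256/57 = 4.491
D: (32 − 19)²/19 = 169/19 = 8.895
Sum = 15.17
df = 3. Since 15.17 > 11.345, we reject H₀.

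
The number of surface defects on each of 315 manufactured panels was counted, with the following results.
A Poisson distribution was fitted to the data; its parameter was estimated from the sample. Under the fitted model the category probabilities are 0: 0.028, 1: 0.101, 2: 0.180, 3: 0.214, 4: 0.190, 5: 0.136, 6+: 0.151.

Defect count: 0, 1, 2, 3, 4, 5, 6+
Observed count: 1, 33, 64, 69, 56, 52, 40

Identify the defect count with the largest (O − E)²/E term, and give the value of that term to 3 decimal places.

Expected counts E_i = n·p_i: 315×0.028 = 8.82, 315×0.101 = 31.815, 315×0.180 = 56.7, 315×0.214 = 67.41, 315×0.190 = 59.85, 315×0.136 = 42.84, 315×0.151 = 47.565.
cat         O        E   (O−E)²/E
0           1     8.82     6.9334
1          33   31.815     0.0441
2          64     56.7     0.9399
3          69    67.41     0.0375
4          56    59.85     0.2477
5          52    42.84     1.9586
6+         40   47.565     1.2032
The largest term is for 0: 6.933.

0, 6.933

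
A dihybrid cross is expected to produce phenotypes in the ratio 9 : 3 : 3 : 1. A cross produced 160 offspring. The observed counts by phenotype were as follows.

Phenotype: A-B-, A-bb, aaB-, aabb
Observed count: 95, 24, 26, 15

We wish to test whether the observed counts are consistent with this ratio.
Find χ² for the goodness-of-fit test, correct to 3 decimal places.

4.511

Ratio total = 16. Expected counts: 160×9/16 = 90, 160×3/16 = 30, 160×3/16 = 30, 160×1/16 = 10.
χ² = (95−90)²/90 + (24−30)²/30 + (26−30)²/30 + (15−10)²/10
   = 0.2778 + 1.2000 + 0.5333 + 2.5000
Sum = 4.511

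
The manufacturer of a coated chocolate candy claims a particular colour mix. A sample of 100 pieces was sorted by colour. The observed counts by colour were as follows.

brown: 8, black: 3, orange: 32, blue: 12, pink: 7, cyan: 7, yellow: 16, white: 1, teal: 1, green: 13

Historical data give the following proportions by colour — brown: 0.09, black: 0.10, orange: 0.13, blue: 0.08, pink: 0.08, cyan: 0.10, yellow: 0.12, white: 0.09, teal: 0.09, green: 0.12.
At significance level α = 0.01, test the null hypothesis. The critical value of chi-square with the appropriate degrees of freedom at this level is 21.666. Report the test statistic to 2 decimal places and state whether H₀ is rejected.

Expected counts E_i = n·p_i: 100×0.09 = 9, 100×0.10 = 10, 100×0.13 = 13, 100×0.08 = 8, 100×0.08 = 8, 100×0.10 = 10, 100×0.12 = 12, 100×0.09 = 9, 100×0.09 = 9, 100×0.12 = 12.
cat         O        E   (O−E)²/E
brown       8        9      0.111
black       3       10      4.900
orange     32       13     27.769
blue       12        8      2.000
pink        7        8      0.125
cyan        7       10      0.900
yellow     16       12      1.333
white       1        9      7.111
teal        1        9      7.111
green      13       12      0.083
Sum = 51.44
df = 9. Since 51.44 > 21.666, we reject H₀.

51.44; reject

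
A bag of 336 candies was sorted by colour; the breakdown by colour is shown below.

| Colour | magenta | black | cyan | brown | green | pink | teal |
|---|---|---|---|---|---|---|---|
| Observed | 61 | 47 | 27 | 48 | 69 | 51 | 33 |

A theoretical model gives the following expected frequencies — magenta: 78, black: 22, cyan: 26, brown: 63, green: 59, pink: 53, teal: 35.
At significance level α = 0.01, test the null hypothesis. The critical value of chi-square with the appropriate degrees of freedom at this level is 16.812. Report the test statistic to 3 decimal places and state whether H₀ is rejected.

cat          O        E   (O−E)²/E
magenta     61       78     3.7051
black       47       22    28.4091
cyan        27       26     0.0385
brown       48       63     3.5714
green       69       59     1.6949
pink        51       53     0.0755
teal        33       35     0.1143
Sum = 37.609
df = 6. Since 37.609 > 16.812, we reject H₀.

37.609; reject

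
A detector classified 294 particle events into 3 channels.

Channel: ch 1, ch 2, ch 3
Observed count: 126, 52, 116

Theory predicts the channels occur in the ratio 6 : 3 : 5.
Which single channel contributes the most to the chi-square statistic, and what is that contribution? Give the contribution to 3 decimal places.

Ratio total = 14. Expected counts: 294×6/14 = 126, 294×3/14 = 63, 294×5/14 = 105.
cat         O        E   (O−E)²/E
ch 1      126      126     0.0000
ch 2       52       63     1.9206
ch 3      116      105     1.1524
The largest term is for ch 2: 1.921.

ch 2, 1.921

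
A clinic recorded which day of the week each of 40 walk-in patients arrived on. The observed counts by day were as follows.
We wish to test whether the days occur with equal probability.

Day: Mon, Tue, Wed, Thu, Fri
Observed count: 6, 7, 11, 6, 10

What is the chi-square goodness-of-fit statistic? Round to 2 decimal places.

Expected count for each of the 5 categories: 40/5 = 8.
χ² = (6−8)²/8 + (7−8)²/8 + (11−8)²/8 + (6−8)²/8 + (10−8)²/8
   = 0.500 + 0.125 + 1.125 + 0.500 + 0.500
Sum = 2.75

2.75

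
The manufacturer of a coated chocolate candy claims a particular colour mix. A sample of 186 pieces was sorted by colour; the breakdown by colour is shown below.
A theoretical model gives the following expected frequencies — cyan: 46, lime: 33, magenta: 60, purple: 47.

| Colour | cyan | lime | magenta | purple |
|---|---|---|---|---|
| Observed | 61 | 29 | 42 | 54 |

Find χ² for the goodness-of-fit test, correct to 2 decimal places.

χ² = (61−46)²/46 + (29−33)²/33 + (42−60)²/60 + (54−47)²/47
   = 4.891 + 0.485 + 5.400 + 1.043
Sum = 11.82

11.82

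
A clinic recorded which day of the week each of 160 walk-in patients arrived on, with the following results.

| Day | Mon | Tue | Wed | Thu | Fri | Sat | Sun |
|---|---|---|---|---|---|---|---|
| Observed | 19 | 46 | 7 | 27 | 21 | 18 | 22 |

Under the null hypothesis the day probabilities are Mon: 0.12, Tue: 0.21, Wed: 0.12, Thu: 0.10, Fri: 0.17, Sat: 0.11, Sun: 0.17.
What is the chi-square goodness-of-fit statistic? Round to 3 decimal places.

22.309

Expected counts E_i = n·p_i: 160×0.12 = 19.2, 160×0.21 = 33.6, 160×0.12 = 19.2, 160×0.10 = 16, 160×0.17 = 27.2, 160×0.11 = 17.6, 160×0.17 = 27.2.
χ² = (19−19.2)²/19.2 + (46−33.6)²/33.6 + (7−19.2)²/19.2 + (27−16)²/16 + (21−27.2)²/27.2 + (18−17.6)²/17.6 + (22−27.2)²/27.2
   = 0.0021 + 4.5762 + 7.7521 + 7.5625 + 1.4132 + 0.0091 + 0.9941
Sum = 22.309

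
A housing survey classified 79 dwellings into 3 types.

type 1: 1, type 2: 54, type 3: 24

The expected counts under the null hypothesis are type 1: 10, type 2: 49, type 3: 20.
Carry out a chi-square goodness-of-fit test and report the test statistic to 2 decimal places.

χ² = (1−10)²/10 + (54−49)²/49 + (24−20)²/20
   = 8.100 + 0.510 + 0.800
Sum = 9.41

9.41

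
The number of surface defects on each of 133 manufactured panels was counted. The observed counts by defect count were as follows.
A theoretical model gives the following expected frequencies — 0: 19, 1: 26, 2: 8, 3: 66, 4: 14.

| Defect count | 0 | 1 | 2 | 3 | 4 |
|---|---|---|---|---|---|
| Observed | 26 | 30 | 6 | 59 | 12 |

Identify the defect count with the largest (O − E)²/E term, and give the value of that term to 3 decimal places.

cat         O        E   (O−E)²/E
0          26       19     2.5789
1          30       26     0.6154
2           6        8     0.5000
3          59       66     0.7424
4          12       14     0.2857
The largest term is for 0: 2.579.

0, 2.579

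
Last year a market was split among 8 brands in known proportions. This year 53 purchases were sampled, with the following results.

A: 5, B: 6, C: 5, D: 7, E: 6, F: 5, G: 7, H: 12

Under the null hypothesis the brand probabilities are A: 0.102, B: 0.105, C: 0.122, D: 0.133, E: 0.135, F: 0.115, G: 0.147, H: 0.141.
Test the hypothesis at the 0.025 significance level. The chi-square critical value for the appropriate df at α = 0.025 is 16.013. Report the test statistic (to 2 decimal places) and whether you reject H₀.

Expected counts E_i = n·p_i: 53×0.102 = 5.406, 53×0.105 = 5.565, 53×0.122 = 6.466, 53×0.133 = 7.049, 53×0.135 = 7.155, 53×0.115 = 6.095, 53×0.147 = 7.791, 53×0.141 = 7.473.
χ² = (5−5.406)²/5.406 + (6−5.565)²/5.565 + (5−6.466)²/6.466 + (7−7.049)²/7.049 + (6−7.155)²/7.155 + (5−6.095)²/6.095 + (7−7.791)²/7.791 + (12−7.473)²/7.473
   = 0.030 + 0.034 + 0.332 + 0.000 + 0.186 + 0.197 + 0.080 + 2.742
Sum = 3.60
df = 7. Since 3.60 < 16.013, we do not reject H₀.

3.60; do not reject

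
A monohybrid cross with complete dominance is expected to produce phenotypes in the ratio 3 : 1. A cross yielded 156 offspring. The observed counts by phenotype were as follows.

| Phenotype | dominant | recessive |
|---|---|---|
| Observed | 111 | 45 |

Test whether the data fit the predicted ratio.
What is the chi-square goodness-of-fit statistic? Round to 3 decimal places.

1.231

Ratio total = 4. Expected counts: 156×3/4 = 117, 156×1/4 = 39.
cat            O        E   (O−E)²/E
dominant     111      117     0.3077
recessive     45       39     0.9231
Sum = 1.231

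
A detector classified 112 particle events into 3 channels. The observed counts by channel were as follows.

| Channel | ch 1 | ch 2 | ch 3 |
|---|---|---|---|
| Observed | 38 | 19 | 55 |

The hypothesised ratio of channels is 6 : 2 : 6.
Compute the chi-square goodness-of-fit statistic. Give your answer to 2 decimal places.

Ratio total = 14. Expected counts: 112×6/14 = 48, 112×2/14 = 16, 112×6/14 = 48.
χ² = (38−48)²/48 + (19−16)²/16 + (55−48)²/48
   = 2.083 + 0.563 + 1.021
Sum = 3.67

3.67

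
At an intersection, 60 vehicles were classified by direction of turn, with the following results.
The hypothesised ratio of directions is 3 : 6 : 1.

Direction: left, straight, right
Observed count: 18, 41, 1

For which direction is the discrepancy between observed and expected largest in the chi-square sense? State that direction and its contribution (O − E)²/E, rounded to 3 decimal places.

right, 4.167

Ratio total = 10. Expected counts: 60×3/10 = 18, 60×6/10 = 36, 60×1/10 = 6.
χ² = (18−18)²/18 + (41−36)²/36 + (1−6)²/6
   = 0.0000 + 0.6944 + 4.1667
The largest term is for right: 4.167.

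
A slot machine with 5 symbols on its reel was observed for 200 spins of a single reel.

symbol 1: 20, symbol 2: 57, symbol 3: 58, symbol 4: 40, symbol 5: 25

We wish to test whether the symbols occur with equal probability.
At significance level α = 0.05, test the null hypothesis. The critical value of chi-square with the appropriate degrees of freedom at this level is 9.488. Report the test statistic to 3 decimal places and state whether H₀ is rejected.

30.950; reject

Expected count for each of the 5 categories: 200/5 = 40.
cat           O        E   (O−E)²/E
symbol 1     20       40    10.0000
symbol 2     57       40     7.2250
symbol 3     58       40     8.1000
symbol 4     40       40     0.0000
symbol 5     25       40     5.6250
Sum = 30.950
df = 4. Since 30.950 > 9.488, we reject H₀.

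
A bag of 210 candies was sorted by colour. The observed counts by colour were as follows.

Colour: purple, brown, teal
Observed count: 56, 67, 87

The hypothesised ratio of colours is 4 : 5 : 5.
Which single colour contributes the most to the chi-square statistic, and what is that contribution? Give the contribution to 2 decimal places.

Ratio total = 14. Expected counts: 210×4/14 = 60, 210×5/14 = 75, 210×5/14 = 75.
χ² = (56−60)²/60 + (67−75)²/75 + (87−75)²/75
   = 0.267 + 0.853 + 1.920
The largest term is for teal: 1.92.

teal, 1.92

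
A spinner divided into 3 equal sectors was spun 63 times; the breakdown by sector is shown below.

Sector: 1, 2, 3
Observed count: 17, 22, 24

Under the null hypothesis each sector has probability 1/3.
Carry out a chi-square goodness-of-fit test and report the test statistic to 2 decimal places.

Under H₀ each category has probability 1/3, so each expected count is 63/3 = 21.
1: (17 − 21)²/21 = 16/21 = 0.762
2: (22 − 21)²/21 = 1/21 = 0.048
3: (24 − 21)²/21 = 9/21 = 0.429
Sum = 1.24

1.24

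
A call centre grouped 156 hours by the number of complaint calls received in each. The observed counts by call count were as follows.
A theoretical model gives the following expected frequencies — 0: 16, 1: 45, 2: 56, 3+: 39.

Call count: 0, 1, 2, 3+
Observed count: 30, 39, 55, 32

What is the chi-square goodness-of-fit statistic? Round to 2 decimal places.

χ² = (30−16)²/16 + (39−45)²/45 + (55−56)²/56 + (32−39)²/39
   = 12.250 + 0.800 + 0.018 + 1.256
Sum = 14.32

14.32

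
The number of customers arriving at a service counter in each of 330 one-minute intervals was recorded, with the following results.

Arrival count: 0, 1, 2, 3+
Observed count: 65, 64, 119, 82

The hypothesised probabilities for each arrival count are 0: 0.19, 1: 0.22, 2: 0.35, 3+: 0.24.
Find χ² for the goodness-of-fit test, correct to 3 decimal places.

Expected counts E_i = n·p_i: 330×0.19 = 62.7, 330×0.22 = 72.6, 330×0.35 = 115.5, 330×0.24 = 79.2.
cat         O        E   (O−E)²/E
0          65     62.7     0.0844
1          64     72.6     1.0187
2         119    115.5     0.1061
3+         82     79.2     0.0990
Sum = 1.308

1.308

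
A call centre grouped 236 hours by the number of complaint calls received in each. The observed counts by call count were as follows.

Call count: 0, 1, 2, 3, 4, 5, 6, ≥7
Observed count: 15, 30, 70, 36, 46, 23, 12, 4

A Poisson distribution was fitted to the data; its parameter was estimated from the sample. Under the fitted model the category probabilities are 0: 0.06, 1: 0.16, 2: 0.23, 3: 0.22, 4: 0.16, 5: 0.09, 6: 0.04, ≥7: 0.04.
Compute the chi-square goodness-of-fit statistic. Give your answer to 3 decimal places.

Expected counts E_i = n·p_i: 236×0.06 = 14.16, 236×0.16 = 37.76, 236×0.23 = 54.28, 236×0.22 = 51.92, 236×0.16 = 37.76, 236×0.09 = 21.24, 236×0.04 = 9.44, 236×0.04 = 9.44.
0: (15 − 14.16)²/14.16 = 0.7056/14.16 = 0.0498
1: (30 − 37.76)²/37.76 = 60.2176/37.76 = 1.5947
2: (70 − 54.28)²/54.28 = 247.1184/54.28 = 4.5527
3: (36 − 51.92)²/51.92 = 253.4464/51.92 = 4.8815
4: (46 − 37.76)²/37.76 = 67.8976/37.76 = 1.7981
5: (23 − 21.24)²/21.24 = 3.0976/21.24 = 0.1458
6: (12 − 9.44)²/9.44 = 6.5536/9.44 = 0.6942
≥7: (4 − 9.44)²/9.44 = 29.5936/9.44 = 3.1349
Sum = 16.852

16.852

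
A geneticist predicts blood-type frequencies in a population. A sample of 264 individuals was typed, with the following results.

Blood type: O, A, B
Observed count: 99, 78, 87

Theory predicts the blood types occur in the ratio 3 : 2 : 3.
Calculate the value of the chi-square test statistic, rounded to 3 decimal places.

Ratio total = 8. Expected counts: 264×3/8 = 99, 264×2/8 = 66, 264×3/8 = 99.
O: (99 − 99)²/99 = 0/99 = 0.0000
A: (78 − 66)²/66 = 144/66 = 2.1818
B: (87 − 99)²/99 = 144/99 = 1.4545
Sum = 3.636

3.636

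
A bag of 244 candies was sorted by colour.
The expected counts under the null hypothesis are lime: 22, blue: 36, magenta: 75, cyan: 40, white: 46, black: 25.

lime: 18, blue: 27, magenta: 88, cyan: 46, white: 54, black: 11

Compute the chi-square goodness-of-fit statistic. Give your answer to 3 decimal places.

15.362

lime: (18 − 22)²/22 = 16/22 = 0.7273
blue: (27 − 36)²/36 = 81/36 = 2.2500
magenta: (88 − 75)²/75 = 169/75 = 2.2533
cyan: (46 − 40)²/40 = 36/40 = 0.9000
white: (54 − 46)²/46 = 64/46 = 1.3913
black: (11 − 25)²/25 = 196/25 = 7.8400
Sum = 15.362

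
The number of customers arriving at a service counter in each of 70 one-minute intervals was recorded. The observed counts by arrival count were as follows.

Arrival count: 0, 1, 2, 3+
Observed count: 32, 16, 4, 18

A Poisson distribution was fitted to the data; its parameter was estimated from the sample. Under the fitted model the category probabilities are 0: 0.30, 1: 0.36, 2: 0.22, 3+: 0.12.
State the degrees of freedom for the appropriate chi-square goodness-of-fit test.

There are k = 4 categories and 1 parameter estimated from the data, so df = 4 − 1 − 1 = 2.

2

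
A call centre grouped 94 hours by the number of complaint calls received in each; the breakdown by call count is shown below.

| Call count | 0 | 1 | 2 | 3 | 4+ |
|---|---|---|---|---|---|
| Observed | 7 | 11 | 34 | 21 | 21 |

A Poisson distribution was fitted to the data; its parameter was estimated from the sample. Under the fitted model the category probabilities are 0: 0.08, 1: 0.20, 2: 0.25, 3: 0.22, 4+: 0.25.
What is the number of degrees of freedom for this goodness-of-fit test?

There are k = 5 categories and 1 parameter estimated from the data, so df = 5 − 1 − 1 = 3.

3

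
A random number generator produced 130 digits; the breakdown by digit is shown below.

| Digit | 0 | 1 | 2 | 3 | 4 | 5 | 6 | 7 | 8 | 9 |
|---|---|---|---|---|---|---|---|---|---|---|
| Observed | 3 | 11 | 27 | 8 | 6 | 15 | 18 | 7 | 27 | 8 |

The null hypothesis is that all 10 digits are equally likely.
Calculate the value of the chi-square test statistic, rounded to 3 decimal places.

50.769

Under H₀ each category has probability 1/10, so each expected count is 130/10 = 13.
cat         O        E   (O−E)²/E
0           3       13     7.6923
1          11       13     0.3077
2          27       13    15.0769
3           8       13     1.9231
4           6       13     3.7692
5          15       13     0.3077
6          18       13     1.9231
7           7       13     2.7692
8          27       13    15.0769
9           8       13     1.9231
Sum = 50.769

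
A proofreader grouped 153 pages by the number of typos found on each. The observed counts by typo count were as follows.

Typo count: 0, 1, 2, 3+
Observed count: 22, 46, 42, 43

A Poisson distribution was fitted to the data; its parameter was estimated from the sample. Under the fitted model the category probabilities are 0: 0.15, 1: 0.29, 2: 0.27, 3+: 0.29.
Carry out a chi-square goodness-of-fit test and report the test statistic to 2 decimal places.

Expected counts E_i = n·p_i: 153×0.15 = 22.95, 153×0.29 = 44.37, 153×0.27 = 41.31, 153×0.29 = 44.37.
cat         O        E   (O−E)²/E
0          22    22.95      0.039
1          46    44.37      0.060
2          42    41.31      0.012
3+         43    44.37      0.042
Sum = 0.15

0.15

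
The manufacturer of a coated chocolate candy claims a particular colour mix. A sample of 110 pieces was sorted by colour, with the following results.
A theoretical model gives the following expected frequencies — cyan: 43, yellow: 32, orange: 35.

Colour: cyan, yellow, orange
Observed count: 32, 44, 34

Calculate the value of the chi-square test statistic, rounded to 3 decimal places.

7.343

χ² = (32−43)²/43 + (44−32)²/32 + (34−35)²/35
   = 2.8140 + 4.5000 + 0.0286
Sum = 7.343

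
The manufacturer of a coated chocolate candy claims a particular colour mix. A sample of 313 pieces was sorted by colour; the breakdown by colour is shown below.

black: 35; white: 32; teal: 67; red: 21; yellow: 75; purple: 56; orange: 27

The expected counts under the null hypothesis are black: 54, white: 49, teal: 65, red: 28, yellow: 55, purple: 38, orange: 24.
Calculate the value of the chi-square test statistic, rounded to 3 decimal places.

cat         O        E   (O−E)²/E
black      35       54     6.6852
white      32       49     5.8980
teal       67       65     0.0615
red        21       28     1.7500
yellow     75       55     7.2727
purple     56       38     8.5263
orange     27       24     0.3750
Sum = 30.569

30.569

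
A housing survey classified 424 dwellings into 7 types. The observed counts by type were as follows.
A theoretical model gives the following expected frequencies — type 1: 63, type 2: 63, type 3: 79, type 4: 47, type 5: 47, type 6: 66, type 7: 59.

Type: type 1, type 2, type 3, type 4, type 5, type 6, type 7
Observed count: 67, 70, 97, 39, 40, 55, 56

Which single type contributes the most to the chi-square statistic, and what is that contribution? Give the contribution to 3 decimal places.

cat         O        E   (O−E)²/E
type 1     67       63     0.2540
type 2     70       63     0.7778
type 3     97       79     4.1013
type 4     39       47     1.3617
type 5     40       47     1.0426
type 6     55       66     1.8333
type 7     56       59     0.1525
The largest term is for type 3: 4.101.

type 3, 4.101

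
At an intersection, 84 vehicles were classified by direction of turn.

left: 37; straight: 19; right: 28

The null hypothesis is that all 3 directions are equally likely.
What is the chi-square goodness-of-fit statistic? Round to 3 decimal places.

5.786

Under H₀ each category has probability 1/3, so each expected count is 84/3 = 28.
left: (37 − 28)²/28 = 81/28 = 2.8929
straight: (19 − 28)²/28 = 81/28 = 2.8929
right: (28 − 28)²/28 = 0/28 = 0.0000
Sum = 5.786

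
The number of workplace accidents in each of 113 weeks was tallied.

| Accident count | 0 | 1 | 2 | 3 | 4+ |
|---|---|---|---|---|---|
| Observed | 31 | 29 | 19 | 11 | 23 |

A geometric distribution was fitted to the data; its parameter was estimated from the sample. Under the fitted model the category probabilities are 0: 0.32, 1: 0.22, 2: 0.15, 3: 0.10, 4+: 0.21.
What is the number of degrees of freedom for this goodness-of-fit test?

There are k = 5 categories and 1 parameter estimated from the data, so df = 5 − 1 − 1 = 3.

3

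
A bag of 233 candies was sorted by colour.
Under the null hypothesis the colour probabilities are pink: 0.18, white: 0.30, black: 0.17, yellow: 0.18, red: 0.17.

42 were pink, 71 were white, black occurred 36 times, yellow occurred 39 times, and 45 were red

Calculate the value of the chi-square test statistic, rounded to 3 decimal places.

1.286

Expected counts E_i = n·p_i: 233×0.18 = 41.94, 233×0.30 = 69.9, 233×0.17 = 39.61, 233×0.18 = 41.94, 233×0.17 = 39.61.
pink: (42 − 41.94)²/41.94 = 0.0036/41.94 = 0.0001
white: (71 − 69.9)²/69.9 = 1.21/69.9 = 0.0173
black: (36 − 39.61)²/39.61 = 13.0321/39.61 = 0.3290
yellow: (39 − 41.94)²/41.94 = 8.6436/41.94 = 0.2061
red: (45 − 39.61)²/39.61 = 29.0521/39.61 = 0.7335
Sum = 1.286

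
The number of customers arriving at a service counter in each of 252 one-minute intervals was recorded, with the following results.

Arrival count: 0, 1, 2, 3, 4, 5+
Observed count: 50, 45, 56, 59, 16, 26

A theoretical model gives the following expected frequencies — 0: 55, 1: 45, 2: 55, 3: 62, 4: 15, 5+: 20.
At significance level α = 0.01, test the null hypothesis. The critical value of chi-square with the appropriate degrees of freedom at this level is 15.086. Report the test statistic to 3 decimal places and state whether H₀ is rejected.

2.485; do not reject

χ² = (50−55)²/55 + (45−45)²/45 + (56−55)²/55 + (59−62)²/62 + (16−15)²/15 + (26−20)²/20
   = 0.4545 + 0.0000 + 0.0182 + 0.1452 + 0.0667 + 1.8000
Sum = 2.485
df = 5. Since 2.485 < 15.086, we do not reject H₀.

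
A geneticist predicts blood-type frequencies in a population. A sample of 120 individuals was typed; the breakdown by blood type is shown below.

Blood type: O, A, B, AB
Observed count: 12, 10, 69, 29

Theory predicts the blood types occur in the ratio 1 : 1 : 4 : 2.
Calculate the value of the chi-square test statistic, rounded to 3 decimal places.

3.650

Ratio total = 8. Expected counts: 120×1/8 = 15, 120×1/8 = 15, 120×4/8 = 60, 120×2/8 = 30.
cat         O        E   (O−E)²/E
O          12       15     0.6000
A          10       15     1.6667
B          69       60     1.3500
AB         29       30     0.0333
Sum = 3.650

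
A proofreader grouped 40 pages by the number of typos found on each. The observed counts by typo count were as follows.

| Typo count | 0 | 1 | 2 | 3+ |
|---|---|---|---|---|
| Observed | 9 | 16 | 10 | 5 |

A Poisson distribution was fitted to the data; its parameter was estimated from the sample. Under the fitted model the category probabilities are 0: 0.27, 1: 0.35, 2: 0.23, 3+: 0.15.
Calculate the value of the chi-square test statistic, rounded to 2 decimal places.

Expected counts E_i = n·p_i: 40×0.27 = 10.8, 40×0.35 = 14, 40×0.23 = 9.2, 40×0.15 = 6.
χ² = (9−10.8)²/10.8 + (16−14)²/14 + (10−9.2)²/9.2 + (5−6)²/6
   = 0.300 + 0.286 + 0.070 + 0.167
Sum = 0.82

0.82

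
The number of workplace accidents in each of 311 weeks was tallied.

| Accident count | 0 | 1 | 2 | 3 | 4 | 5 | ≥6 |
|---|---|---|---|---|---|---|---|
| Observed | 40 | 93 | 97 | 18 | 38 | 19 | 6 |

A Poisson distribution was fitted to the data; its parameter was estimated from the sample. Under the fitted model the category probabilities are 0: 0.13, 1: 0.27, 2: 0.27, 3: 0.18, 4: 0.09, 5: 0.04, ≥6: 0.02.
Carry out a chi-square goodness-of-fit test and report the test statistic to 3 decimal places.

Expected counts E_i = n·p_i: 311×0.13 = 40.43, 311×0.27 = 83.97, 311×0.27 = 83.97, 311×0.18 = 55.98, 311×0.09 = 27.99, 311×0.04 = 12.44, 311×0.02 = 6.22.
0: (40 − 40.43)²/40.43 = 0.1849/40.43 = 0.0046
1: (93 − 83.97)²/83.97 = 81.5409/83.97 = 0.9711
2: (97 − 83.97)²/83.97 = 169.7809/83.97 = 2.0219
3: (18 − 55.98)²/55.98 = 1442.4804/55.98 = 25.7678
4: (38 − 27.99)²/27.99 = 100.2001/27.99 = 3.5799
5: (19 − 12.44)²/12.44 = 43.0336/12.44 = 3.4593
≥6: (6 − 6.22)²/6.22 = 0.0484/6.22 = 0.0078
Sum = 35.812

35.812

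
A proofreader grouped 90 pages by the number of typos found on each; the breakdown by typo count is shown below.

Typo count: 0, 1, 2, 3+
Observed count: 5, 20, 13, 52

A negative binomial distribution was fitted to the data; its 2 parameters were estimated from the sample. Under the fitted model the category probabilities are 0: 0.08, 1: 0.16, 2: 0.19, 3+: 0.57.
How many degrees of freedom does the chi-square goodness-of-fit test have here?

1

There are k = 4 categories and 2 parameters estimated from the data, so df = 4 − 1 − 2 = 1.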